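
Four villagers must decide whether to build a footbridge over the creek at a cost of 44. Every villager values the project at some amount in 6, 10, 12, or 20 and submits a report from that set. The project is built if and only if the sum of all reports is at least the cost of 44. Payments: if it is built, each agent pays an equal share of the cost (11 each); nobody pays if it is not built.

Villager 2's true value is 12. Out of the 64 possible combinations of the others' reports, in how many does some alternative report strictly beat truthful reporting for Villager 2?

16

Others report (6, 6, 12): truth gives 0; report 20 gives 1 > 0. Violating.
Others report (6, 10, 10): truth gives 0; report 20 gives 1 > 0. Violating.
Others report (6, 10, 12): truth gives 0; report 20 gives 1 > 0. Violating.
Others report (6, 12, 6): truth gives 0; report 20 gives 1 > 0. Violating.
Others report (6, 6, 6): truth gives 0; no alternative beats it.
Others report (6, 6, 10): truth gives 0; no alternative beats it.
(Checking all 64 profiles: 16 have a profitable deviation, 48 do not.)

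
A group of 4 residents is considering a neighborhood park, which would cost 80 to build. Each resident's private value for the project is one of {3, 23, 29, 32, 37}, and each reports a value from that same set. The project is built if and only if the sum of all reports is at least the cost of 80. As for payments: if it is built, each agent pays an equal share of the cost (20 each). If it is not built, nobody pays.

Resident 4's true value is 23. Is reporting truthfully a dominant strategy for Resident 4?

Consider the case where Resident 1 reports 3, Resident 2 reports 3 and Resident 3 reports 37.
Truthful report 23: project not built, utility 0.
Report 37 instead: project built, pays 20, utility 23 - 20 = 3.
Since 3 > 0, reporting 37 is strictly better here, so truthful reporting is not dominant.

No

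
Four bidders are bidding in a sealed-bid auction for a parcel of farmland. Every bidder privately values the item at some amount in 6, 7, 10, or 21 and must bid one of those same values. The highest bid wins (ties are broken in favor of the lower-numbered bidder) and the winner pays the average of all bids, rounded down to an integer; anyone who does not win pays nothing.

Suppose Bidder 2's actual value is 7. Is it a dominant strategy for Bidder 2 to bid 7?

Check each profile of the others' bids and compare truth against every alternative bid.
Others bid (6, 6, 6): truth gives 1, best alternative gives 0.
Others bid (6, 6, 7): truth gives 1, best alternative gives 0.
Others bid (6, 7, 6): truth gives 1, best alternative gives 0.
Others bid (6, 7, 7): truth gives 1, best alternative gives 0.
Others bid (6, 6, 10): truth gives 0, best alternative gives 0.
Others bid (6, 6, 21): truth gives 0, best alternative gives 0.
(Remaining 58 profiles checked similarly; truth is weakly best in each.)
In every case the truthful bid is at least as good as any alternative, so it is a dominant strategy.

Yes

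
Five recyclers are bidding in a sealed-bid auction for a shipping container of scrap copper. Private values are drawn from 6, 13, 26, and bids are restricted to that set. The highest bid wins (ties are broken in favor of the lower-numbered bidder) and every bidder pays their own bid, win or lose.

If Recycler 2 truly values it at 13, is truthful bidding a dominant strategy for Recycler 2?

Consider the case where Recycler 1 bids 6, Recycler 3 bids 6, Recycler 4 bids 6 and Recycler 5 bids 26.
Truthful bid 13: loses but pays 13, utility -13.
Bid 6 instead: loses but pays 6, utility -6.
Since -6 > -13, bidding 6 is strictly better here, so truthful bidding is not dominant.

No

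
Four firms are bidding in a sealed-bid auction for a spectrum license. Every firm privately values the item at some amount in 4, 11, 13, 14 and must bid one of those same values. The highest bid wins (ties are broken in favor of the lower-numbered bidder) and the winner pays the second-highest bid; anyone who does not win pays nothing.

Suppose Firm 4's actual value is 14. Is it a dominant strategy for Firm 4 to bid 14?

Yes

Check each profile of the others' bids and compare truth against every alternative bid.
Others bid (4, 4, 13): truth gives 1, best alternative gives 0.
Others bid (4, 11, 13): truth gives 1, best alternative gives 0.
Others bid (4, 13, 4): truth gives 1, best alternative gives 0.
Others bid (4, 13, 11): truth gives 1, best alternative gives 0.
Others bid (4, 13, 13): truth gives 1, best alternative gives 0.
Others bid (11, 4, 13): truth gives 1, best alternative gives 0.
(Remaining 58 profiles checked similarly; truth is weakly best in each.)
In every case the truthful bid is at least as good as any alternative, so it is a dominant strategy.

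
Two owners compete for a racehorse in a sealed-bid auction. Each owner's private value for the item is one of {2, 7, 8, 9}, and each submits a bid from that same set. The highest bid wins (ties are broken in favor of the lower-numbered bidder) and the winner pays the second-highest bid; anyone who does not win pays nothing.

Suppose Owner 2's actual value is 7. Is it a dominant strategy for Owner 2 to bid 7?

Yes

Check each profile of the others' bids and compare truth against every alternative bid.
Others bid (2): truth gives 5, best alternative gives 5.
Others bid (7): truth gives 0, best alternative gives 0.
Others bid (8): truth gives 0, best alternative gives 0.
Others bid (9): truth gives 0, best alternative gives 0.
In every case the truthful bid is at least as good as any alternative, so it is a dominant strategy.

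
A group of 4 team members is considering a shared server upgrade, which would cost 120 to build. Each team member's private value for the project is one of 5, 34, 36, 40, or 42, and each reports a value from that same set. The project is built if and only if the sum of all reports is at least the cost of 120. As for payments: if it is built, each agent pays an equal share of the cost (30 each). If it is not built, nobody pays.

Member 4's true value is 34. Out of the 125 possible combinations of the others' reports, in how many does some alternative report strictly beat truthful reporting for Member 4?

Others report (5, 34, 40): truth gives 0; report 42 gives 4 > 0. Violating.
Others report (5, 34, 42): truth gives 0; report 40 gives 4 > 0. Violating.
Others report (5, 36, 40): truth gives 0; report 40 gives 4 > 0. Violating.
Others report (5, 36, 42): truth gives 0; report 40 gives 4 > 0. Violating.
Others report (5, 5, 5): truth gives 0; no alternative beats it.
Others report (5, 5, 34): truth gives 0; no alternative beats it.
(Checking all 125 profiles: 27 have a profitable deviation, 98 do not.)

27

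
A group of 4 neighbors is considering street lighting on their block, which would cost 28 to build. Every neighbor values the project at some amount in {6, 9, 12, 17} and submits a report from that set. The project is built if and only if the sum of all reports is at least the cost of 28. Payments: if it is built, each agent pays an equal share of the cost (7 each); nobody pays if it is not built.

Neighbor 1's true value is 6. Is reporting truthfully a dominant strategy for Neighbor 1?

Yes

Check each profile of the others' reports and compare truth against every alternative report.
Others report (6, 6, 9): truth gives 0, best alternative gives -1.
Others report (6, 9, 6): truth gives 0, best alternative gives -1.
Others report (9, 6, 6): truth gives 0, best alternative gives -1.
Others report (6, 6, 12): truth gives -1, best alternative gives -1.
Others report (6, 6, 17): truth gives -1, best alternative gives -1.
Others report (6, 9, 9): truth gives -1, best alternative gives -1.
(Remaining 58 profiles checked similarly; truth is weakly best in each.)
In every case the truthful report is at least as good as any alternative, so it is a dominant strategy.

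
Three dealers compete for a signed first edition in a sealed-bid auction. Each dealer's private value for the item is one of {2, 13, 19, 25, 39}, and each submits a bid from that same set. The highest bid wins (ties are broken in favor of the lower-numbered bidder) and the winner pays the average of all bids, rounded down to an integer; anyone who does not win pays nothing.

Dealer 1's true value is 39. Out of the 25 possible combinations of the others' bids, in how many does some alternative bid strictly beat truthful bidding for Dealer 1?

Others bid (2, 2): truth gives 25; bid 2 gives 37 > 25. Violating.
Others bid (2, 13): truth gives 21; bid 13 gives 30 > 21. Violating.
Others bid (2, 19): truth gives 19; bid 19 gives 26 > 19. Violating.
Others bid (2, 25): truth gives 17; bid 25 gives 22 > 17. Violating.
Others bid (2, 39): truth gives 13; no alternative beats it.
Others bid (13, 39): truth gives 9; no alternative beats it.
(Checking all 25 profiles: 16 have a profitable deviation, 9 do not.)

16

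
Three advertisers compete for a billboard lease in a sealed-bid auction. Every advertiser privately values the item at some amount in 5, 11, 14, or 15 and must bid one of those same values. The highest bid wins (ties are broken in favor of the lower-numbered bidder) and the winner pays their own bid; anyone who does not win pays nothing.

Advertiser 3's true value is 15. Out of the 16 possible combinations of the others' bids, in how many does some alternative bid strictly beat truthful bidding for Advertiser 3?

Others bid (5, 5): truth gives 0; bid 11 gives 4 > 0. Violating.
Others bid (5, 11): truth gives 0; bid 14 gives 1 > 0. Violating.
Others bid (11, 5): truth gives 0; bid 14 gives 1 > 0. Violating.
Others bid (11, 11): truth gives 0; bid 14 gives 1 > 0. Violating.
Others bid (5, 14): truth gives 0; no alternative beats it.
Others bid (5, 15): truth gives 0; no alternative beats it.
(Checking all 16 profiles: 4 have a profitable deviation, 12 do not.)

4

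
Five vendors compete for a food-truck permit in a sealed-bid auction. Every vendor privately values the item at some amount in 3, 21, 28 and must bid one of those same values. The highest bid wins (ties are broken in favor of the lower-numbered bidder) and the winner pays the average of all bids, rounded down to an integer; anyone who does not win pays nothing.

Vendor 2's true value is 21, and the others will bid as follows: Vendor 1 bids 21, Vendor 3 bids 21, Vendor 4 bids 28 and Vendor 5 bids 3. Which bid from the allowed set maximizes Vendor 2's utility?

Bid 3: loses, pays 0, utility 0.
Bid 21: loses, pays 0, utility 0.
Bid 28: wins, pays 20, utility 21 - 20 = 1.
The best choice is 28 with utility 1.

28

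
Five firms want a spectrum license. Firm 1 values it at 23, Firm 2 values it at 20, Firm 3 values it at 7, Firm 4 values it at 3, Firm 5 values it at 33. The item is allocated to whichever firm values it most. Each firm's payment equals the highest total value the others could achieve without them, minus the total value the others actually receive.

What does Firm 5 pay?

Firm 5 has the highest value and receives the item.
Without Firm 5, the item would go to the next-highest value, 23, so the others could achieve 23.
With Firm 5 present and winning, the others receive nothing, so their total is 0.
Payment = 23 - 0 = 23.

23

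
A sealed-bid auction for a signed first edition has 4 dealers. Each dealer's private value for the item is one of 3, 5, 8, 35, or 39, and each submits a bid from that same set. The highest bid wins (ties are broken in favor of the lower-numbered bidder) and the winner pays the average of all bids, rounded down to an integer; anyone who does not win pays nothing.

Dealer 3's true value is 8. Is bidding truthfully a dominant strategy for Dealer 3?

Consider the case where Dealer 1 bids 3, Dealer 2 bids 3 and Dealer 4 bids 3.
Truthful bid 8: wins, pays 4, utility 8 - 4 = 4.
Bid 5 instead: wins, pays 3, utility 8 - 3 = 5.
Since 5 > 4, bidding 5 is strictly better here, so truthful bidding is not dominant.

No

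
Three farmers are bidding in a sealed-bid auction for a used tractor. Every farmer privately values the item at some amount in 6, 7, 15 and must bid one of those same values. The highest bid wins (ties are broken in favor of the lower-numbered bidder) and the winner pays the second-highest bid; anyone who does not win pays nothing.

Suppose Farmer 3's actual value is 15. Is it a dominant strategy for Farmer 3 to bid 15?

Yes

Check each profile of the others' bids and compare truth against every alternative bid.
Others bid (6, 7): truth gives 8, best alternative gives 0.
Others bid (7, 6): truth gives 8, best alternative gives 0.
Others bid (7, 7): truth gives 8, best alternative gives 0.
Others bid (6, 6): truth gives 9, best alternative gives 9.
Others bid (6, 15): truth gives 0, best alternative gives 0.
Others bid (7, 15): truth gives 0, best alternative gives 0.
(Remaining 3 profiles checked similarly; truth is weakly best in each.)
In every case the truthful bid is at least as good as any alternative, so it is a dominant strategy.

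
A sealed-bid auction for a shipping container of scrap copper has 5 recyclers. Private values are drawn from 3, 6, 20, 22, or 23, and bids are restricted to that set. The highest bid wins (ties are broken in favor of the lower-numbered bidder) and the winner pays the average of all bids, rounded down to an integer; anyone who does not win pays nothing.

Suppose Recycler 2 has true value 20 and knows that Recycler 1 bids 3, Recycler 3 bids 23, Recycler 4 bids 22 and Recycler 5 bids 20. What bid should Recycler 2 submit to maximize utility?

23

Bid 3: loses, pays 0, utility 0.
Bid 6: loses, pays 0, utility 0.
Bid 20: loses, pays 0, utility 0.
Bid 22: loses, pays 0, utility 0.
Bid 23: wins, pays 18, utility 20 - 18 = 2.
The best choice is 23 with utility 2.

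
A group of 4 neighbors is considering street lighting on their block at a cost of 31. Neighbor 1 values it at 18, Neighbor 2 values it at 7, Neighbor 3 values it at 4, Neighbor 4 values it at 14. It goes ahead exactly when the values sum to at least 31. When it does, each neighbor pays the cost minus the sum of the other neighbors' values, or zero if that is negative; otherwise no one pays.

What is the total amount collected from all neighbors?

8

Total value 43 ≥ cost 31, so it is built.
Neighbor 1: others sum to 25; max(0, 31 - 25) = 6.
Neighbor 2: others sum to 36; max(0, 31 - 36) = 0.
Neighbor 3: others sum to 39; max(0, 31 - 39) = 0.
Neighbor 4: others sum to 29; max(0, 31 - 29) = 2.
Total collected = 6 + 0 + 0 + 2 = 8.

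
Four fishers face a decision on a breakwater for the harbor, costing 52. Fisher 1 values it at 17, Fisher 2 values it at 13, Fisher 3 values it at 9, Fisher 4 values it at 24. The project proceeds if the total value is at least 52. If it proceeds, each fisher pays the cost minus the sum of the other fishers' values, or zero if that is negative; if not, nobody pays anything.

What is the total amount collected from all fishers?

Total value 63 ≥ cost 52, so it is built.
Fisher 1: others sum to 46; max(0, 52 - 46) = 6.
Fisher 2: others sum to 50; max(0, 52 - 50) = 2.
Fisher 3: others sum to 54; max(0, 52 - 54) = 0.
Fisher 4: others sum to 39; max(0, 52 - 39) = 13.
Total collected = 6 + 2 + 0 + 13 = 21.

21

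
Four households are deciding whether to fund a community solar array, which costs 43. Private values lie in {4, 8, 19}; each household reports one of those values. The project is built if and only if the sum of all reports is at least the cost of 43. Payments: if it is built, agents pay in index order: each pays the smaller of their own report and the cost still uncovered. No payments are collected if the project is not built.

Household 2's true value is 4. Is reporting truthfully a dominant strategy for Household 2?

Yes

Check each profile of the others' reports and compare truth against every alternative report.
Others report (4, 19, 19): truth gives 0, best alternative gives -4.
Others report (8, 8, 19): truth gives 0, best alternative gives -4.
Others report (8, 19, 8): truth gives 0, best alternative gives -4.
Others report (8, 19, 19): truth gives 0, best alternative gives -4.
Others report (19, 4, 19): truth gives 0, best alternative gives -4.
Others report (19, 8, 8): truth gives 0, best alternative gives -4.
(Remaining 21 profiles checked similarly; truth is weakly best in each.)
In every case the truthful report is at least as good as any alternative, so it is a dominant strategy.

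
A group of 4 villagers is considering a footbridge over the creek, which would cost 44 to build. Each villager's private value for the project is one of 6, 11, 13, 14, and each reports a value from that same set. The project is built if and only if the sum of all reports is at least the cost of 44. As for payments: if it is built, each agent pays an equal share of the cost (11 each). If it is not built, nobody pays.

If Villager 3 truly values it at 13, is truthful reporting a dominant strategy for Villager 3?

Consider the case where Villager 1 reports 6, Villager 2 reports 11 and Villager 4 reports 13.
Truthful report 13: project not built, utility 0.
Report 14 instead: project built, pays 11, utility 13 - 11 = 2.
Since 2 > 0, reporting 14 is strictly better here, so truthful reporting is not dominant.

No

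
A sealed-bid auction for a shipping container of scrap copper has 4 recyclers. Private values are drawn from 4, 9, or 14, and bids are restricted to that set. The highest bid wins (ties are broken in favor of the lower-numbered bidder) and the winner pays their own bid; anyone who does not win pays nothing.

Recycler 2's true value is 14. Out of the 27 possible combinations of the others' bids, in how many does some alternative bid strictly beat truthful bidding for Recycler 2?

Others bid (4, 4, 4): truth gives 0; bid 9 gives 5 > 0. Violating.
Others bid (4, 4, 9): truth gives 0; bid 9 gives 5 > 0. Violating.
Others bid (4, 9, 4): truth gives 0; bid 9 gives 5 > 0. Violating.
Others bid (4, 9, 9): truth gives 0; bid 9 gives 5 > 0. Violating.
Others bid (4, 4, 14): truth gives 0; no alternative beats it.
Others bid (4, 9, 14): truth gives 0; no alternative beats it.
(Checking all 27 profiles: 4 have a profitable deviation, 23 do not.)

4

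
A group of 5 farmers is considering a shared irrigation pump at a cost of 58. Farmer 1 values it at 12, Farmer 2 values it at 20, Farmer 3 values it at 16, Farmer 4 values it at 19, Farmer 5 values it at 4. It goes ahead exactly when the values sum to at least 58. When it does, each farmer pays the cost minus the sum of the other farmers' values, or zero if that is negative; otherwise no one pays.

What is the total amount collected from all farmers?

16

Total value 71 ≥ cost 58, so it is built.
Farmer 1: others sum to 59; max(0, 58 - 59) = 0.
Farmer 2: others sum to 51; max(0, 58 - 51) = 7.
Farmer 3: others sum to 55; max(0, 58 - 55) = 3.
Farmer 4: others sum to 52; max(0, 58 - 52) = 6.
Farmer 5: others sum to 67; max(0, 58 - 67) = 0.
Total collected = 0 + 7 + 3 + 6 + 0 = 16.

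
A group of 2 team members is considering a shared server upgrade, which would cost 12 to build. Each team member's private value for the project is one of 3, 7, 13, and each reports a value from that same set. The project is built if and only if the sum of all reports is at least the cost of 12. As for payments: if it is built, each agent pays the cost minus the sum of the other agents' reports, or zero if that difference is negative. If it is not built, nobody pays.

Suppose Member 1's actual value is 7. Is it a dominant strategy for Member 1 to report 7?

Yes

Check each profile of the others' reports and compare truth against every alternative report.
Others report (13): truth gives 7, best alternative gives 7.
Others report (7): truth gives 2, best alternative gives 2.
Others report (3): truth gives 0, best alternative gives 0.
In every case the truthful report is at least as good as any alternative, so it is a dominant strategy.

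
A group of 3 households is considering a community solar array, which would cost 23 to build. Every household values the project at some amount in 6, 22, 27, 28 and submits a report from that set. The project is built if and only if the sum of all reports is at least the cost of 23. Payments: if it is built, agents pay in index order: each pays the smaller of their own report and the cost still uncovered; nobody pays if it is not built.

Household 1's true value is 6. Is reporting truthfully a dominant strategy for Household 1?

Yes

Check each profile of the others' reports and compare truth against every alternative report.
Others report (6, 6): truth gives 0, best alternative gives -16.
Others report (6, 22): truth gives 0, best alternative gives -16.
Others report (6, 27): truth gives 0, best alternative gives -16.
Others report (6, 28): truth gives 0, best alternative gives -16.
Others report (22, 6): truth gives 0, best alternative gives -16.
Others report (22, 22): truth gives 0, best alternative gives -16.
(Remaining 10 profiles checked similarly; truth is weakly best in each.)
In every case the truthful report is at least as good as any alternative, so it is a dominant strategy.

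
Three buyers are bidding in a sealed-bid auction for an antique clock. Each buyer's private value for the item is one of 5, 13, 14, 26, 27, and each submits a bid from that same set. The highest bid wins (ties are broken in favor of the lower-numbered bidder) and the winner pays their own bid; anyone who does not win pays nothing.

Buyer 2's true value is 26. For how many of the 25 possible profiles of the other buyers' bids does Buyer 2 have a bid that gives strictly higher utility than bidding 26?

6

Others bid (5, 5): truth gives 0; bid 13 gives 13 > 0. Violating.
Others bid (5, 13): truth gives 0; bid 13 gives 13 > 0. Violating.
Others bid (5, 14): truth gives 0; bid 14 gives 12 > 0. Violating.
Others bid (13, 5): truth gives 0; bid 14 gives 12 > 0. Violating.
Others bid (5, 26): truth gives 0; no alternative beats it.
Others bid (5, 27): truth gives 0; no alternative beats it.
(Checking all 25 profiles: 6 have a profitable deviation, 19 do not.)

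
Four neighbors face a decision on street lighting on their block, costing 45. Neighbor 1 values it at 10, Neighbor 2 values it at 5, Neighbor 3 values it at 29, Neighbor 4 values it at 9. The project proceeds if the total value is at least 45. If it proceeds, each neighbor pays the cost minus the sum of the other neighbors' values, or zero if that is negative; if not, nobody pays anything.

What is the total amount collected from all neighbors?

24

Total value 53 ≥ cost 45, so it is built.
Neighbor 1: others sum to 43; max(0, 45 - 43) = 2.
Neighbor 2: others sum to 48; max(0, 45 - 48) = 0.
Neighbor 3: others sum to 24; max(0, 45 - 24) = 21.
Neighbor 4: others sum to 44; max(0, 45 - 44) = 1.
Total collected = 2 + 0 + 21 + 1 = 24.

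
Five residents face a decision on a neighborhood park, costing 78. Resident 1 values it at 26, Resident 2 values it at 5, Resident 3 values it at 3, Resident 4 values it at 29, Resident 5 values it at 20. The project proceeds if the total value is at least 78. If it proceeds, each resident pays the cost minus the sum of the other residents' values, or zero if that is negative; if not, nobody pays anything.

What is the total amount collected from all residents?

60

Total value 83 ≥ cost 78, so it is built.
Resident 1: others sum to 57; max(0, 78 - 57) = 21.
Resident 2: others sum to 78; max(0, 78 - 78) = 0.
Resident 3: others sum to 80; max(0, 78 - 80) = 0.
Resident 4: others sum to 54; max(0, 78 - 54) = 24.
Resident 5: others sum to 63; max(0, 78 - 63) = 15.
Total collected = 21 + 0 + 0 + 24 + 15 = 60.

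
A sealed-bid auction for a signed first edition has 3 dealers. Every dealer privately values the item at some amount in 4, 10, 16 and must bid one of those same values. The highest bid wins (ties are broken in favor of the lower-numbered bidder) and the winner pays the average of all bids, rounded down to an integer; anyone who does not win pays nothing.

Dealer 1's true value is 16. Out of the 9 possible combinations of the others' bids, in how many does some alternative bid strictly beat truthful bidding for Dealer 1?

4

Others bid (4, 4): truth gives 8; bid 4 gives 12 > 8. Violating.
Others bid (4, 10): truth gives 6; bid 10 gives 8 > 6. Violating.
Others bid (10, 4): truth gives 6; bid 10 gives 8 > 6. Violating.
Others bid (10, 10): truth gives 4; bid 10 gives 6 > 4. Violating.
Others bid (4, 16): truth gives 4; no alternative beats it.
Others bid (10, 16): truth gives 2; no alternative beats it.
(Checking all 9 profiles: 4 have a profitable deviation, 5 do not.)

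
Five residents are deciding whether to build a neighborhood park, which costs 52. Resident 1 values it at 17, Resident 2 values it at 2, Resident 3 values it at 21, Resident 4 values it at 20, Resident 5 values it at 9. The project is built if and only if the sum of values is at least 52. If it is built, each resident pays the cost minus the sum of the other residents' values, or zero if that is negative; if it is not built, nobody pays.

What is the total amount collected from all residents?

7

Total value 69 ≥ cost 52, so it is built.
Resident 1: others sum to 52; max(0, 52 - 52) = 0.
Resident 2: others sum to 67; max(0, 52 - 67) = 0.
Resident 3: others sum to 48; max(0, 52 - 48) = 4.
Resident 4: others sum to 49; max(0, 52 - 49) = 3.
Resident 5: others sum to 60; max(0, 52 - 60) = 0.
Total collected = 0 + 0 + 4 + 3 + 0 = 7.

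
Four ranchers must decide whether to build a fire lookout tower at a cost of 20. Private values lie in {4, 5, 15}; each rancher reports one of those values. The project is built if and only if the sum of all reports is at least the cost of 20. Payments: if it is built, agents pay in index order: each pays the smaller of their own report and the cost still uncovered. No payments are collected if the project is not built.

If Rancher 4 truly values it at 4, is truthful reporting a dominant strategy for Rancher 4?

Yes

Check each profile of the others' reports and compare truth against every alternative report.
Others report (5, 5, 5): truth gives 0, best alternative gives -1.
Others report (4, 4, 15): truth gives 4, best alternative gives 4.
Others report (4, 5, 15): truth gives 4, best alternative gives 4.
Others report (4, 15, 4): truth gives 4, best alternative gives 4.
Others report (4, 15, 5): truth gives 4, best alternative gives 4.
Others report (4, 15, 15): truth gives 4, best alternative gives 4.
(Remaining 21 profiles checked similarly; truth is weakly best in each.)
In every case the truthful report is at least as good as any alternative, so it is a dominant strategy.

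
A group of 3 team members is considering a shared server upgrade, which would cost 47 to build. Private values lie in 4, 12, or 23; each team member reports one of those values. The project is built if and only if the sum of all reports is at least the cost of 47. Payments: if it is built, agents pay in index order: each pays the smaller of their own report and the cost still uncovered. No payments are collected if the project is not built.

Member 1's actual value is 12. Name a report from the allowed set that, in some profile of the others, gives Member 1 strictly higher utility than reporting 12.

4

Suppose Member 2 reports 23 and Member 3 reports 23.
Report 12: project built, pays 12, utility 12 - 12 = 0.
Report 4: project built, pays 4, utility 12 - 4 = 8.
So reporting 4 beats truth here (8 > 0).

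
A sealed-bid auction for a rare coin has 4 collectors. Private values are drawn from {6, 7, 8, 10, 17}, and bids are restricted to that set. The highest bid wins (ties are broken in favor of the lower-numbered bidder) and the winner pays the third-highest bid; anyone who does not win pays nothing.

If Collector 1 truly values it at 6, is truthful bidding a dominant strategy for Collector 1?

Check each profile of the others' bids and compare truth against every alternative bid.
Others bid (6, 7, 7): truth gives 0, best alternative gives -1.
Others bid (7, 6, 7): truth gives 0, best alternative gives -1.
Others bid (7, 7, 6): truth gives 0, best alternative gives -1.
Others bid (7, 7, 7): truth gives 0, best alternative gives -1.
Others bid (6, 6, 6): truth gives 0, best alternative gives 0.
Others bid (6, 6, 7): truth gives 0, best alternative gives 0.
(Remaining 119 profiles checked similarly; truth is weakly best in each.)
In every case the truthful bid is at least as good as any alternative, so it is a dominant strategy.

Yes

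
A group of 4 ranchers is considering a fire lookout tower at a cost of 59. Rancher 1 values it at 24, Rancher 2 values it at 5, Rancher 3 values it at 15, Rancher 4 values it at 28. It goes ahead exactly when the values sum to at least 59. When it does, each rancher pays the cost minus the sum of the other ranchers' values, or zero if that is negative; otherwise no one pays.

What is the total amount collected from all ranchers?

Total value 72 ≥ cost 59, so it is built.
Rancher 1: others sum to 48; max(0, 59 - 48) = 11.
Rancher 2: others sum to 67; max(0, 59 - 67) = 0.
Rancher 3: others sum to 57; max(0, 59 - 57) = 2.
Rancher 4: others sum to 44; max(0, 59 - 44) = 15.
Total collected = 11 + 0 + 2 + 15 = 28.

28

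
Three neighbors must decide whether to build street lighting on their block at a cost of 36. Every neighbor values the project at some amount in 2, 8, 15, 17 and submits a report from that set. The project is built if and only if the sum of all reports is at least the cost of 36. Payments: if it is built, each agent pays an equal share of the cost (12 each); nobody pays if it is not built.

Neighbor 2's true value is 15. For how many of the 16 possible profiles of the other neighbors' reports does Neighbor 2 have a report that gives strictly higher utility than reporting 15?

2

Others report (2, 17): truth gives 0; report 17 gives 3 > 0. Violating.
Others report (17, 2): truth gives 0; report 17 gives 3 > 0. Violating.
Others report (2, 2): truth gives 0; no alternative beats it.
Others report (2, 8): truth gives 0; no alternative beats it.
(Checking all 16 profiles: 2 have a profitable deviation, 14 do not.)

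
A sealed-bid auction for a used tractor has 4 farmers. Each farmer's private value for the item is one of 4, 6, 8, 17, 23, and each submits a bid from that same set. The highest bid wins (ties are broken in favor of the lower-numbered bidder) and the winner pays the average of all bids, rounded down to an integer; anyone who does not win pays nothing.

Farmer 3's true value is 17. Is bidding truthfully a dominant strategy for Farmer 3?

No

Consider the case where Farmer 1 bids 4, Farmer 2 bids 4 and Farmer 4 bids 4.
Truthful bid 17: wins, pays 7, utility 17 - 7 = 10.
Bid 6 instead: wins, pays 4, utility 17 - 4 = 13.
Since 13 > 10, bidding 6 is strictly better here, so truthful bidding is not dominant.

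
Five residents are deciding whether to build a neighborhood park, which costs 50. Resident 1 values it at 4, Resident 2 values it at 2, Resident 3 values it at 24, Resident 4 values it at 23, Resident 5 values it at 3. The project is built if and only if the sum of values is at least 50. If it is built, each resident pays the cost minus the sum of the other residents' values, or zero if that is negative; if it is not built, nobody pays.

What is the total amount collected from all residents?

Total value 56 ≥ cost 50, so it is built.
Resident 1: others sum to 52; max(0, 50 - 52) = 0.
Resident 2: others sum to 54; max(0, 50 - 54) = 0.
Resident 3: others sum to 32; max(0, 50 - 32) = 18.
Resident 4: others sum to 33; max(0, 50 - 33) = 17.
Resident 5: others sum to 53; max(0, 50 - 53) = 0.
Total collected = 0 + 0 + 18 + 17 + 0 = 35.

35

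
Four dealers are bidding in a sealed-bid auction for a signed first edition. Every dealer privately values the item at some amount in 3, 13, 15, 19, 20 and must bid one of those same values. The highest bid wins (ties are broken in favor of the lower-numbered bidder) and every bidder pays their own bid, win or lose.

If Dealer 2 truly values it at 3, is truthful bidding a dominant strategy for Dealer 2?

Check each profile of the others' bids and compare truth against every alternative bid.
Others bid (3, 3, 19): truth gives -3, best alternative gives -13.
Others bid (3, 3, 20): truth gives -3, best alternative gives -13.
Others bid (3, 13, 19): truth gives -3, best alternative gives -13.
Others bid (3, 13, 20): truth gives -3, best alternative gives -13.
Others bid (3, 15, 19): truth gives -3, best alternative gives -13.
Others bid (3, 15, 20): truth gives -3, best alternative gives -13.
(Remaining 119 profiles checked similarly; truth is weakly best in each.)
In every case the truthful bid is at least as good as any alternative, so it is a dominant strategy.

Yes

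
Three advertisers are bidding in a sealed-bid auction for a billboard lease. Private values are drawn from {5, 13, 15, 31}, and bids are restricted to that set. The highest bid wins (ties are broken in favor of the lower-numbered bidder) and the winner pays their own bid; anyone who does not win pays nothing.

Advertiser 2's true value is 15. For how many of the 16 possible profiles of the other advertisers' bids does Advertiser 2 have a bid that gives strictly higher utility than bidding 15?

Others bid (5, 5): truth gives 0; bid 13 gives 2 > 0. Violating.
Others bid (5, 13): truth gives 0; bid 13 gives 2 > 0. Violating.
Others bid (5, 15): truth gives 0; no alternative beats it.
Others bid (5, 31): truth gives 0; no alternative beats it.
(Checking all 16 profiles: 2 have a profitable deviation, 14 do not.)

2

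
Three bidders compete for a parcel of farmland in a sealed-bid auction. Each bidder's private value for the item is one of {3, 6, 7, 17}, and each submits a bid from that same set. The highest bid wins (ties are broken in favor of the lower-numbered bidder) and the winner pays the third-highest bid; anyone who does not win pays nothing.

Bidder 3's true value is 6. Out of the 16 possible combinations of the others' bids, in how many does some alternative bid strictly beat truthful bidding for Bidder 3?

4

Others bid (3, 6): truth gives 0; bid 7 gives 3 > 0. Violating.
Others bid (3, 7): truth gives 0; bid 17 gives 3 > 0. Violating.
Others bid (6, 3): truth gives 0; bid 7 gives 3 > 0. Violating.
Others bid (7, 3): truth gives 0; bid 17 gives 3 > 0. Violating.
Others bid (3, 3): truth gives 3; no alternative beats it.
Others bid (3, 17): truth gives 0; no alternative beats it.
(Checking all 16 profiles: 4 have a profitable deviation, 12 do not.)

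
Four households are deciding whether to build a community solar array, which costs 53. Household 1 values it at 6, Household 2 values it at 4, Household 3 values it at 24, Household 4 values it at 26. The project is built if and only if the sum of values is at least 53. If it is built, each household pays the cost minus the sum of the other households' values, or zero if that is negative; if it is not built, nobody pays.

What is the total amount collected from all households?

36

Total value 60 ≥ cost 53, so it is built.
Household 1: others sum to 54; max(0, 53 - 54) = 0.
Household 2: others sum to 56; max(0, 53 - 56) = 0.
Household 3: others sum to 36; max(0, 53 - 36) = 17.
Household 4: others sum to 34; max(0, 53 - 34) = 19.
Total collected = 0 + 0 + 17 + 19 = 36.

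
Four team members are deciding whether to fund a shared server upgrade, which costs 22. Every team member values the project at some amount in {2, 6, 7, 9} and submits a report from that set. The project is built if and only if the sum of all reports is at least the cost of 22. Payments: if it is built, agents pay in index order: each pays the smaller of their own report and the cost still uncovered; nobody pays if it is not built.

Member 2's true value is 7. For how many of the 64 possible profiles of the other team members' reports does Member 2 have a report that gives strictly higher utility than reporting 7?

Others report (2, 6, 9): truth gives 0; report 6 gives 1 > 0. Violating.
Others report (2, 7, 7): truth gives 0; report 6 gives 1 > 0. Violating.
Others report (2, 7, 9): truth gives 0; report 6 gives 1 > 0. Violating.
Others report (2, 9, 6): truth gives 0; report 6 gives 1 > 0. Violating.
Others report (2, 2, 2): truth gives 0; no alternative beats it.
Others report (2, 2, 6): truth gives 0; no alternative beats it.
(Checking all 64 profiles: 45 have a profitable deviation, 19 do not.)

45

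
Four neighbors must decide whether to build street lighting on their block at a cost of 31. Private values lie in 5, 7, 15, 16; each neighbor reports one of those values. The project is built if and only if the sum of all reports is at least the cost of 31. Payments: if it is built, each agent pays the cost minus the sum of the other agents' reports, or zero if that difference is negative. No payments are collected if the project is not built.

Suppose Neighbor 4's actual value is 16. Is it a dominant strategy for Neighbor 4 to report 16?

Check each profile of the others' reports and compare truth against every alternative report.
Others report (5, 15, 15): truth gives 16, best alternative gives 16.
Others report (5, 15, 16): truth gives 16, best alternative gives 16.
Others report (5, 16, 15): truth gives 16, best alternative gives 16.
Others report (5, 16, 16): truth gives 16, best alternative gives 16.
Others report (7, 15, 15): truth gives 16, best alternative gives 16.
Others report (7, 15, 16): truth gives 16, best alternative gives 16.
(Remaining 58 profiles checked similarly; truth is weakly best in each.)
In every case the truthful report is at least as good as any alternative, so it is a dominant strategy.

Yes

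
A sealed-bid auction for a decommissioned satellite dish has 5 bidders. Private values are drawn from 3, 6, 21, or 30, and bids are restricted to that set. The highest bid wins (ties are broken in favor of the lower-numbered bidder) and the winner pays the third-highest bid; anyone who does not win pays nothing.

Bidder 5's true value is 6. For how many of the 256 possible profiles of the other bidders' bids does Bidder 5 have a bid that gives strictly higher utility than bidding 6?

Others bid (3, 3, 3, 6): truth gives 0; bid 21 gives 3 > 0. Violating.
Others bid (3, 3, 3, 21): truth gives 0; bid 30 gives 3 > 0. Violating.
Others bid (3, 3, 6, 3): truth gives 0; bid 21 gives 3 > 0. Violating.
Others bid (3, 3, 21, 3): truth gives 0; bid 30 gives 3 > 0. Violating.
Others bid (3, 3, 3, 3): truth gives 3; no alternative beats it.
Others bid (3, 3, 3, 30): truth gives 0; no alternative beats it.
(Checking all 256 profiles: 8 have a profitable deviation, 248 do not.)

8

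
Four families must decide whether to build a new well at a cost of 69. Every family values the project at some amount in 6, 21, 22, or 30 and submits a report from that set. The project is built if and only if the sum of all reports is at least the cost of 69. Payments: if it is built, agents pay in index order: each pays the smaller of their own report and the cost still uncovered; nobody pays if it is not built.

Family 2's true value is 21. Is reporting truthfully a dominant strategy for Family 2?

No

Consider the case where Family 1 reports 6, Family 3 reports 30 and Family 4 reports 30.
Truthful report 21: project built, pays 21, utility 21 - 21 = 0.
Report 6 instead: project built, pays 6, utility 21 - 6 = 15.
Since 15 > 0, reporting 6 is strictly better here, so truthful reporting is not dominant.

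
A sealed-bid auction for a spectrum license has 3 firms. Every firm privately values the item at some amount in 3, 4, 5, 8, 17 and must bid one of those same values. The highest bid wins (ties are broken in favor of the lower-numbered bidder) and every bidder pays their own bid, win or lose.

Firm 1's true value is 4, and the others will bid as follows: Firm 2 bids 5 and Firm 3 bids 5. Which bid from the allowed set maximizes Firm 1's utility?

5

Bid 3: loses but pays 3, utility -3.
Bid 4: loses but pays 4, utility -4.
Bid 5: wins, pays 5, utility 4 - 5 = -1.
Bid 8: wins, pays 8, utility 4 - 8 = -4.
Bid 17: wins, pays 17, utility 4 - 17 = -13.
The best choice is 5 with utility -1.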